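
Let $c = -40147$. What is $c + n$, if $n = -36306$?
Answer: $-76453$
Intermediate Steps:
$c + n = -40147 - 36306 = -76453$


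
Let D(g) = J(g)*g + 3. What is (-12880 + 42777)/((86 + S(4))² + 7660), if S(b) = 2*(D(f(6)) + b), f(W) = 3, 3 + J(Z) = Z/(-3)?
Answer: 29897/13436 ≈ 2.2251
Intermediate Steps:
J(Z) = -3 - Z/3 (J(Z) = -3 + Z/(-3) = -3 + Z*(-⅓) = -3 - Z/3)
D(g) = 3 + g*(-3 - g/3) (D(g) = (-3 - g/3)*g + 3 = g*(-3 - g/3) + 3 = 3 + g*(-3 - g/3))
S(b) = -18 + 2*b (S(b) = 2*((3 - ⅓*3*(9 + 3)) + b) = 2*((3 - ⅓*3*12) + b) = 2*((3 - 12) + b) = 2*(-9 + b) = -18 + 2*b)
(-12880 + 42777)/((86 + S(4))² + 7660) = (-12880 + 42777)/((86 + (-18 + 2*4))² + 7660) = 29897/((86 + (-18 + 8))² + 7660) = 29897/((86 - 10)² + 7660) = 29897/(76² + 7660) = 29897/(5776 + 7660) = 29897/13436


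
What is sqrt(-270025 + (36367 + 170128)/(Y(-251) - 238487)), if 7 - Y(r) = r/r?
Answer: 2*I*sqrt(3839307915572030)/238481 ≈ 519.64*I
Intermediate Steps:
Y(r) = 6 (Y(r) = 7 - r/r = 7 - 1*1 = 7 - 1 = 6)
sqrt(-270025 + (36367 + 170128)/(Y(-251) - 238487)) = sqrt(-270025 + (36367 + 170128)/(6 - 238487)) = sqrt(-270025 + 206495/(-238481)) = sqrt(-270025 + 206495*(-1/238481)) = sqrt(-270025 - 206495/238481) = sqrt(-64396038520/238481) = 2*I*sqrt(3839307915572030)/238481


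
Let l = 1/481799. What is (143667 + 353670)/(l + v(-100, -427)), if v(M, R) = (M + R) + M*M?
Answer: 239616469263/4564081928 ≈ 52.500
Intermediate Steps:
l = 1/481799 ≈ 2.0756e-6
v(M, R) = M + R + M² (v(M, R) = (M + R) + M² = M + R + M²)
(143667 + 353670)/(l + v(-100, -427)) = (143667 + 353670)/(1/481799 + (-100 - 427 + (-100)²)) = 497337/(1/481799 + (-100 - 427 + 10000)) = 497337/(1/481799 + 9473) = 497337/(4564081928/481799) = 497337*(481799/4564081928) = 239616469263/4564081928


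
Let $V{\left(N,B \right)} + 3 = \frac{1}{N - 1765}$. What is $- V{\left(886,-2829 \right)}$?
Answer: $\frac{2638}{879} \approx 3.0011$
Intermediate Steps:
$V{\left(N,B \right)} = -3 + \frac{1}{-1765 + N}$ ($V{\left(N,B \right)} = -3 + \frac{1}{N - 1765} = -3 + \frac{1}{-1765 + N}$)
$- V{\left(886,-2829 \right)} = - \frac{5296 - 2658}{-1765 + 886} = - \frac{5296 - 2658}{-879} = - \frac{\left(-1\right) 2638}{879} = \left(-1\right) \left(- \frac{2638}{879}\right) = \frac{2638}{879}$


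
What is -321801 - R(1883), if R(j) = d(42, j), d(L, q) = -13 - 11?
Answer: -321777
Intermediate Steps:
d(L, q) = -24
R(j) = -24
-321801 - R(1883) = -321801 - 1*(-24) = -321801 + 24 = -321777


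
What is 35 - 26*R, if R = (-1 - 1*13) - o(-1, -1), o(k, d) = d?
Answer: 373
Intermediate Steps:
R = -13 (R = (-1 - 1*13) - 1*(-1) = (-1 - 13) + 1 = -14 + 1 = -13)
35 - 26*R = 35 - 26*(-13) = 35 + 338 = 373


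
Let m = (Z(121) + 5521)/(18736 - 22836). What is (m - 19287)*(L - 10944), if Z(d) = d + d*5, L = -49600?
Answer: 1196999485792/1025 ≈ 1.1678e+9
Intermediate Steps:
Z(d) = 6*d (Z(d) = d + 5*d = 6*d)
m = -6247/4100 (m = (6*121 + 5521)/(18736 - 22836) = (726 + 5521)/(-4100) = 6247*(-1/4100) = -6247/4100 ≈ -1.5237)
(m - 19287)*(L - 10944) = (-6247/4100 - 19287)*(-49600 - 10944) = -79082947/4100*(-60544) = 1196999485792/1025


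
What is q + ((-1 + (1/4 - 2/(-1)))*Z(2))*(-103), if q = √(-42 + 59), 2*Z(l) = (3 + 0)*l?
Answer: -1545/4 + √17 ≈ -382.13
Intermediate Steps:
Z(l) = 3*l/2 (Z(l) = ((3 + 0)*l)/2 = (3*l)/2 = 3*l/2)
q = √17 ≈ 4.1231
q + ((-1 + (1/4 - 2/(-1)))*Z(2))*(-103) = √17 + ((-1 + (1/4 - 2/(-1)))*((3/2)*2))*(-103) = √17 + ((-1 + (1*(¼) - 2*(-1)))*3)*(-103) = √17 + ((-1 + (¼ + 2))*3)*(-103) = √17 + ((-1 + 9/4)*3)*(-103) = √17 + ((5/4)*3)*(-103) = √17 + (15/4)*(-103) = √17 - 1545/4 = -1545/4 + √17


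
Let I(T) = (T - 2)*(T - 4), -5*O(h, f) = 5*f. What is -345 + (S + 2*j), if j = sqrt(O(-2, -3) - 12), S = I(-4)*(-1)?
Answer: -393 + 6*I ≈ -393.0 + 6.0*I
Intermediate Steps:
O(h, f) = -f
I(T) = (-4 + T)*(-2 + T) (I(T) = (-2 + T)*(-4 + T) = (-4 + T)*(-2 + T))
S = -48 (S = (8 + (-4)**2 - 6*(-4))*(-1) = (8 + 16 + 24)*(-1) = 48*(-1) = -48)
j = 3*I (j = sqrt(-1*(-3) - 12) = sqrt(3 - 12) = sqrt(-9) = 3*I ≈ 3.0*I)
-345 + (S + 2*j) = -345 + (-48 + 2*(3*I)) = -345 + (-48 + 6*I) = -393 + 6*I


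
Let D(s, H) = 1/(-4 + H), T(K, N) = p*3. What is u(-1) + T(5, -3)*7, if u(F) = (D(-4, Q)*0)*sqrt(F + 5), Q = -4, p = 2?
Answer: 42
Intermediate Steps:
T(K, N) = 6 (T(K, N) = 2*3 = 6)
u(F) = 0 (u(F) = (0/(-4 - 4))*sqrt(F + 5) = (0/(-8))*sqrt(5 + F) = (-1/8*0)*sqrt(5 + F) = 0*sqrt(5 + F) = 0)
u(-1) + T(5, -3)*7 = 0 + 6*7 = 0 + 42 = 42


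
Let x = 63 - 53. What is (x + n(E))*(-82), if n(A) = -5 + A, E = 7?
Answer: -984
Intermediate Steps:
x = 10
(x + n(E))*(-82) = (10 + (-5 + 7))*(-82) = (10 + 2)*(-82) = 12*(-82) = -984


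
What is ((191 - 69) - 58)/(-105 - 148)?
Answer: -64/253 ≈ -0.25296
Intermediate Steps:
((191 - 69) - 58)/(-105 - 148) = (122 - 58)/(-253) = 64*(-1/253) = -64/253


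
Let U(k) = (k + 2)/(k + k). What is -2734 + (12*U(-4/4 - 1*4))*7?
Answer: -13544/5 ≈ -2708.8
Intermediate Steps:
U(k) = (2 + k)/(2*k) (U(k) = (2 + k)/((2*k)) = (2 + k)*(1/(2*k)) = (2 + k)/(2*k))
-2734 + (12*U(-4/4 - 1*4))*7 = -2734 + (12*((2 + (-4/4 - 1*4))/(2*(-4/4 - 1*4))))*7 = -2734 + (12*((2 + (-4*1/4 - 4))/(2*(-4*1/4 - 4))))*7 = -2734 + (12*((2 + (-1 - 4))/(2*(-1 - 4))))*7 = -2734 + (12*((1/2)*(2 - 5)/(-5)))*7 = -2734 + (12*((1/2)*(-1/5)*(-3)))*7 = -2734 + (12*(3/10))*7 = -2734 + (18/5)*7 = -2734 + 126/5 = -13544/5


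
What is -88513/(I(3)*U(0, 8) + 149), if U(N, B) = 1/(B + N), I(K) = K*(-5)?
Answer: -708104/1177 ≈ -601.62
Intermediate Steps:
I(K) = -5*K
-88513/(I(3)*U(0, 8) + 149) = -88513/((-5*3)/(8 + 0) + 149) = -88513/(-15/8 + 149) = -88513/1177/8 = -88513*8/1177 = -708104/1177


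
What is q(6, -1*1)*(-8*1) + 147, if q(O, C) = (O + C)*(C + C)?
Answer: 227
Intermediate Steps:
q(O, C) = 2*C*(C + O) (q(O, C) = (C + O)*(2*C) = 2*C*(C + O))
q(6, -1*1)*(-8*1) + 147 = (2*(-1*1)*(-1*1 + 6))*(-8*1) + 147 = (2*(-1)*(-1 + 6))*(-8) + 147 = (2*(-1)*5)*(-8) + 147 = -10*(-8) + 147 = 80 + 147 = 227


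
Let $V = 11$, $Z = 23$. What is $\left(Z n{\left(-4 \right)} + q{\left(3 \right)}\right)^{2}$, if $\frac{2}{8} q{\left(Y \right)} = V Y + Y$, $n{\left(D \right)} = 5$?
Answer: $67081$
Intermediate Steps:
$q{\left(Y \right)} = 48 Y$ ($q{\left(Y \right)} = 4 \left(11 Y + Y\right) = 4 \cdot 12 Y = 48 Y$)
$\left(Z n{\left(-4 \right)} + q{\left(3 \right)}\right)^{2} = \left(23 \cdot 5 + 48 \cdot 3\right)^{2} = \left(115 + 144\right)^{2} = 259^{2} = 67081$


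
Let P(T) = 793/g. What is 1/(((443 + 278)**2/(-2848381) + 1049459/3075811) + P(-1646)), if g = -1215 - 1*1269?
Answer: -21762526724185644/3493966916296111 ≈ -6.2286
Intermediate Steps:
g = -2484 (g = -1215 - 1269 = -2484)
P(T) = -793/2484 (P(T) = 793/(-2484) = 793*(-1/2484) = -793/2484)
1/(((443 + 278)**2/(-2848381) + 1049459/3075811) + P(-1646)) = 1/(((443 + 278)**2/(-2848381) + 1049459/3075811) - 793/2484) = 1/((721**2*(-1/2848381) + 1049459*(1/3075811)) - 793/2484) = 1/((519841*(-1/2848381) + 1049459/3075811) - 793/2484) = 1/((-519841/2848381 + 1049459/3075811) - 793/2484) = 1/(1390326409828/8761081611991 - 793/2484) = 1/(-3493966916296111/21762526724185644) = -21762526724185644/3493966916296111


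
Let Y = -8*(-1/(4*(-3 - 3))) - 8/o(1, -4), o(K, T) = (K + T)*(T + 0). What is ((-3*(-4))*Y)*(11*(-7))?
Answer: 924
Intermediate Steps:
o(K, T) = T*(K + T) (o(K, T) = (K + T)*T = T*(K + T))
Y = -1 (Y = -8*(-1/(4*(-3 - 3))) - 8*(-1/(4*(1 - 4))) = -8/((-4*(-6))) - 8/((-4*(-3))) = -8/24 - 8/12 = -8*1/24 - 8*1/12 = -⅓ - ⅔ = -1)
((-3*(-4))*Y)*(11*(-7)) = (-3*(-4)*(-1))*(11*(-7)) = (12*(-1))*(-77) = -12*(-77) = 924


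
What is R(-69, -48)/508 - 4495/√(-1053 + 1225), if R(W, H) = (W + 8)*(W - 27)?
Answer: 1464/127 - 4495*√43/86 ≈ -331.21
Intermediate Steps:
R(W, H) = (-27 + W)*(8 + W) (R(W, H) = (8 + W)*(-27 + W) = (-27 + W)*(8 + W))
R(-69, -48)/508 - 4495/√(-1053 + 1225) = (-216 + (-69)² - 19*(-69))/508 - 4495/√(-1053 + 1225) = (-216 + 4761 + 1311)*(1/508) - 4495*√43/86 = 5856*(1/508) - 4495*√43/86 = 1464/127 - 4495*√43/86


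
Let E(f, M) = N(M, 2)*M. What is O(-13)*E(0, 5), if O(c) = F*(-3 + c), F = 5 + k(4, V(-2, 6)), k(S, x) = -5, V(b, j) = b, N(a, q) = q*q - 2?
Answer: 0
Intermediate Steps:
N(a, q) = -2 + q**2 (N(a, q) = q**2 - 2 = -2 + q**2)
F = 0 (F = 5 - 5 = 0)
O(c) = 0 (O(c) = 0*(-3 + c) = 0)
E(f, M) = 2*M (E(f, M) = (-2 + 2**2)*M = (-2 + 4)*M = 2*M)
O(-13)*E(0, 5) = 0*(2*5) = 0*10 = 0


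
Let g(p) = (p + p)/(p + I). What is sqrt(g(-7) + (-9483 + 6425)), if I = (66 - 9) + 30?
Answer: I*sqrt(1223270)/20 ≈ 55.301*I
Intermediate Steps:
I = 87 (I = 57 + 30 = 87)
g(p) = 2*p/(87 + p) (g(p) = (p + p)/(p + 87) = (2*p)/(87 + p) = 2*p/(87 + p))
sqrt(g(-7) + (-9483 + 6425)) = sqrt(2*(-7)/(87 - 7) + (-9483 + 6425)) = sqrt(2*(-7)/80 - 3058) = sqrt(2*(-7)*(1/80) - 3058) = sqrt(-7/40 - 3058) = sqrt(-122327/40) = I*sqrt(1223270)/20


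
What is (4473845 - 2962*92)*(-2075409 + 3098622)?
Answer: 4298866728633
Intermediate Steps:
(4473845 - 2962*92)*(-2075409 + 3098622) = (4473845 - 272504)*1023213 = 4201341*1023213 = 4298866728633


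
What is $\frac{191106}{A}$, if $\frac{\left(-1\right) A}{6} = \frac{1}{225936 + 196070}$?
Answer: $-13441313106$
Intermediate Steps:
$A = - \frac{3}{211003}$ ($A = - \frac{6}{225936 + 196070} = - \frac{6}{422006} = \left(-6\right) \frac{1}{422006} = - \frac{3}{211003} \approx -1.4218 \cdot 10^{-5}$)
$\frac{191106}{A} = \frac{191106}{- \frac{3}{211003}} = 191106 \left(- \frac{211003}{3}\right) = -13441313106$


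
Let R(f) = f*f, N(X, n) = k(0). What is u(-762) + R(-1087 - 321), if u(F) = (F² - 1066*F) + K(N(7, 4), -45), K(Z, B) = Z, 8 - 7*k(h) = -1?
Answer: 23627809/7 ≈ 3.3754e+6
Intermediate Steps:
k(h) = 9/7 (k(h) = 8/7 - ⅐*(-1) = 8/7 + ⅐ = 9/7)
N(X, n) = 9/7
u(F) = 9/7 + F² - 1066*F (u(F) = (F² - 1066*F) + 9/7 = 9/7 + F² - 1066*F)
R(f) = f²
u(-762) + R(-1087 - 321) = (9/7 + (-762)² - 1066*(-762)) + (-1087 - 321)² = (9/7 + 580644 + 812292) + (-1408)² = 9750561/7 + 1982464 = 23627809/7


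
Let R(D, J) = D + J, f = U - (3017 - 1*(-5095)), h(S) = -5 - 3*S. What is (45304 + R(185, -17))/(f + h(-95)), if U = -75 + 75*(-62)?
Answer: -1568/433 ≈ -3.6212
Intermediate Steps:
U = -4725 (U = -75 - 4650 = -4725)
f = -12837 (f = -4725 - (3017 - 1*(-5095)) = -4725 - (3017 + 5095) = -4725 - 1*8112 = -4725 - 8112 = -12837)
(45304 + R(185, -17))/(f + h(-95)) = (45304 + (185 - 17))/(-12837 + (-5 - 3*(-95))) = (45304 + 168)/(-12837 + (-5 + 285)) = 45472/(-12837 + 280) = 45472/(-12557) = 45472*(-1/12557) = -1568/433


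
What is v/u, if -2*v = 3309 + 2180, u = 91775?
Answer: -5489/183550 ≈ -0.029905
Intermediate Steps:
v = -5489/2 (v = -(3309 + 2180)/2 = -1/2*5489 = -5489/2 ≈ -2744.5)
v/u = -5489/2/91775 = -5489/2*1/91775 = -5489/183550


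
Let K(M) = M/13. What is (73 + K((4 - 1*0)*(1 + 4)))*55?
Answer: 53295/13 ≈ 4099.6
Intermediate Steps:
K(M) = M/13 (K(M) = M*(1/13) = M/13)
(73 + K((4 - 1*0)*(1 + 4)))*55 = (73 + ((4 - 1*0)*(1 + 4))/13)*55 = (73 + ((4 + 0)*5)/13)*55 = (73 + (4*5)/13)*55 = (73 + (1/13)*20)*55 = (73 + 20/13)*55 = (969/13)*55 = 53295/13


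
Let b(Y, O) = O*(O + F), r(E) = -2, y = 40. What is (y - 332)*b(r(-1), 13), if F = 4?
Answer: -64532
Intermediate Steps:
b(Y, O) = O*(4 + O) (b(Y, O) = O*(O + 4) = O*(4 + O))
(y - 332)*b(r(-1), 13) = (40 - 332)*(13*(4 + 13)) = -3796*17 = -292*221 = -64532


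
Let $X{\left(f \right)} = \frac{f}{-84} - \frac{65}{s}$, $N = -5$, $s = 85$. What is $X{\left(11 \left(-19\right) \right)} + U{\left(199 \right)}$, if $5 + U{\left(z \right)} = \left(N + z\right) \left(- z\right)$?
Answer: $- \frac{55134047}{1428} \approx -38609.0$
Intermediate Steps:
$U{\left(z \right)} = -5 - z \left(-5 + z\right)$ ($U{\left(z \right)} = -5 + \left(-5 + z\right) \left(- z\right) = -5 - z \left(-5 + z\right)$)
$X{\left(f \right)} = - \frac{13}{17} - \frac{f}{84}$ ($X{\left(f \right)} = \frac{f}{-84} - \frac{65}{85} = f \left(- \frac{1}{84}\right) - \frac{13}{17} = - \frac{f}{84} - \frac{13}{17} = - \frac{13}{17} - \frac{f}{84}$)
$X{\left(11 \left(-19\right) \right)} + U{\left(199 \right)} = \left(- \frac{13}{17} - \frac{11 \left(-19\right)}{84}\right) - 38611 = \left(- \frac{13}{17} - - \frac{209}{84}\right) - 38611 = \left(- \frac{13}{17} + \frac{209}{84}\right) - 38611 = \frac{2461}{1428} - 38611 = - \frac{55134047}{1428}$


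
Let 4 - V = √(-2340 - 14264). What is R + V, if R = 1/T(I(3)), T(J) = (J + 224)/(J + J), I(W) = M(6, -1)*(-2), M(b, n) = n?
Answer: 454/113 - 2*I*√4151 ≈ 4.0177 - 128.86*I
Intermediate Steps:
I(W) = 2 (I(W) = -1*(-2) = 2)
V = 4 - 2*I*√4151 (V = 4 - √(-2340 - 14264) = 4 - √(-16604) = 4 - 2*I*√4151 ≈ 4.0 - 128.86*I)
T(J) = (224 + J)/(2*J) (T(J) = (224 + J)/((2*J)) = (224 + J)*(1/(2*J)) = (224 + J)/(2*J))
R = 2/113 (R = 1/((½)*(224 + 2)/2) = 1/((½)*(½)*226) = 1/(113/2) = 2/113 ≈ 0.017699)
R + V = 2/113 + (4 - 2*I*√4151) = 454/113 - 2*I*√4151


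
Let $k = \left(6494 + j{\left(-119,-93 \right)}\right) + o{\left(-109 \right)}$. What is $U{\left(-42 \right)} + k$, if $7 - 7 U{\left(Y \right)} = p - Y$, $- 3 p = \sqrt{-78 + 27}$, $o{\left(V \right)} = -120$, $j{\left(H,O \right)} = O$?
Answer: $6276 + \frac{i \sqrt{51}}{21} \approx 6276.0 + 0.34007 i$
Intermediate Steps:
$p = - \frac{i \sqrt{51}}{3}$ ($p = - \frac{\sqrt{-78 + 27}}{3} = - \frac{\sqrt{-51}}{3} = - \frac{i \sqrt{51}}{3} \approx - 2.3805 i$)
$U{\left(Y \right)} = 1 + \frac{Y}{7} + \frac{i \sqrt{51}}{21}$ ($U{\left(Y \right)} = 1 - \frac{- \frac{i \sqrt{51}}{3} - Y}{7} = 1 - \frac{- Y - \frac{i \sqrt{51}}{3}}{7} = 1 + \left(\frac{Y}{7} + \frac{i \sqrt{51}}{21}\right) = 1 + \frac{Y}{7} + \frac{i \sqrt{51}}{21}$)
$k = 6281$ ($k = \left(6494 - 93\right) - 120 = 6401 - 120 = 6281$)
$U{\left(-42 \right)} + k = \left(1 + \frac{1}{7} \left(-42\right) + \frac{i \sqrt{51}}{21}\right) + 6281 = \left(1 - 6 + \frac{i \sqrt{51}}{21}\right) + 6281 = \left(-5 + \frac{i \sqrt{51}}{21}\right) + 6281 = 6276 + \frac{i \sqrt{51}}{21}$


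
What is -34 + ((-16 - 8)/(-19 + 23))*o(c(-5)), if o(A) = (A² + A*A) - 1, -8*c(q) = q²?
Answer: -2323/16 ≈ -145.19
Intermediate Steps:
c(q) = -q²/8
o(A) = -1 + 2*A² (o(A) = (A² + A²) - 1 = 2*A² - 1 = -1 + 2*A²)
-34 + ((-16 - 8)/(-19 + 23))*o(c(-5)) = -34 + ((-16 - 8)/(-19 + 23))*(-1 + 2*(-⅛*(-5)²)²) = -34 + (-24/4)*(-1 + 2*(-⅛*25)²) = -34 + (-24*¼)*(-1 + 2*(-25/8)²) = -34 - 6*(-1 + 2*(625/64)) = -34 - 6*(-1 + 625/32) = -34 - 6*593/32 = -34 - 1779/16 = -2323/16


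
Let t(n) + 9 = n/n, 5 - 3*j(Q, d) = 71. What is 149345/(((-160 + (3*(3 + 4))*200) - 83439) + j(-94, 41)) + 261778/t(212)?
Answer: -10395932649/317684 ≈ -32724.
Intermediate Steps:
j(Q, d) = -22 (j(Q, d) = 5/3 - 1/3*71 = 5/3 - 71/3 = -22)
t(n) = -8 (t(n) = -9 + n/n = -9 + 1 = -8)
149345/(((-160 + (3*(3 + 4))*200) - 83439) + j(-94, 41)) + 261778/t(212) = 149345/(((-160 + (3*(3 + 4))*200) - 83439) - 22) + 261778/(-8) = 149345/(((-160 + (3*7)*200) - 83439) - 22) + 261778*(-1/8) = 149345/(((-160 + 21*200) - 83439) - 22) - 130889/4 = 149345/(((-160 + 4200) - 83439) - 22) - 130889/4 = 149345/((4040 - 83439) - 22) - 130889/4 = 149345/(-79399 - 22) - 130889/4 = 149345/(-79421) - 130889/4 = 149345*(-1/79421) - 130889/4 = -149345/79421 - 130889/4 = -10395932649/317684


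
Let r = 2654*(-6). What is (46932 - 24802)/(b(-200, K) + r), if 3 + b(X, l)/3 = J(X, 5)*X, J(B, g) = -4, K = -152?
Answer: -22130/13533 ≈ -1.6353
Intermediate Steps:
r = -15924
b(X, l) = -9 - 12*X (b(X, l) = -9 + 3*(-4*X) = -9 - 12*X)
(46932 - 24802)/(b(-200, K) + r) = (46932 - 24802)/((-9 - 12*(-200)) - 15924) = 22130/((-9 + 2400) - 15924) = 22130/(2391 - 15924) = 22130/(-13533) = 22130*(-1/13533) = -22130/13533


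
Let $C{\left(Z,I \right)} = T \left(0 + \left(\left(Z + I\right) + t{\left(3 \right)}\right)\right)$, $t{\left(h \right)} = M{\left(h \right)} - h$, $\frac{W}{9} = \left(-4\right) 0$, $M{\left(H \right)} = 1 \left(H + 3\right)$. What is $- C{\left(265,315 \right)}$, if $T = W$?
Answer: $0$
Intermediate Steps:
$M{\left(H \right)} = 3 + H$ ($M{\left(H \right)} = 1 \left(3 + H\right) = 3 + H$)
$W = 0$ ($W = 9 \left(\left(-4\right) 0\right) = 9 \cdot 0 = 0$)
$t{\left(h \right)} = 3$ ($t{\left(h \right)} = \left(3 + h\right) - h = 3$)
$T = 0$
$C{\left(Z,I \right)} = 0$ ($C{\left(Z,I \right)} = 0 \left(0 + \left(\left(Z + I\right) + 3\right)\right) = 0 \left(0 + \left(\left(I + Z\right) + 3\right)\right) = 0 \left(0 + \left(3 + I + Z\right)\right) = 0 \left(3 + I + Z\right) = 0$)
$- C{\left(265,315 \right)} = \left(-1\right) 0 = 0$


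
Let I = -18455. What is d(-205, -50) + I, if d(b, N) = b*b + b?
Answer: 23365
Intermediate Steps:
d(b, N) = b + b**2 (d(b, N) = b**2 + b = b + b**2)
d(-205, -50) + I = -205*(1 - 205) - 18455 = -205*(-204) - 18455 = 41820 - 18455 = 23365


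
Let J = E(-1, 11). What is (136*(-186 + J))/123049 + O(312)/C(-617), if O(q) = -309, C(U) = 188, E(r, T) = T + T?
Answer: -42215293/23133212 ≈ -1.8249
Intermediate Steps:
E(r, T) = 2*T
J = 22 (J = 2*11 = 22)
(136*(-186 + J))/123049 + O(312)/C(-617) = (136*(-186 + 22))/123049 - 309/188 = (136*(-164))*(1/123049) - 309*1/188 = -22304*1/123049 - 309/188 = -22304/123049 - 309/188 = -42215293/23133212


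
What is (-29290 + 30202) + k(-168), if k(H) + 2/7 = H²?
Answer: 203950/7 ≈ 29136.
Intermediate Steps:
k(H) = -2/7 + H²
(-29290 + 30202) + k(-168) = (-29290 + 30202) + (-2/7 + (-168)²) = 912 + (-2/7 + 28224) = 912 + 197566/7 = 203950/7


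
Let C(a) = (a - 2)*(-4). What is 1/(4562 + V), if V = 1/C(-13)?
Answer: 60/273721 ≈ 0.00021920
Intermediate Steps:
C(a) = 8 - 4*a (C(a) = (-2 + a)*(-4) = 8 - 4*a)
V = 1/60 (V = 1/(8 - 4*(-13)) = 1/(8 + 52) = 1/60 ≈ 0.016667)
1/(4562 + V) = 1/(4562 + 1/60) = 1/(273721/60) = 60/273721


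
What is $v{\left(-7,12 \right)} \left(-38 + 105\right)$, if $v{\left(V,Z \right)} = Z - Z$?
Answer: $0$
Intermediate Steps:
$v{\left(V,Z \right)} = 0$
$v{\left(-7,12 \right)} \left(-38 + 105\right) = 0 \left(-38 + 105\right) = 0 \cdot 67 = 0$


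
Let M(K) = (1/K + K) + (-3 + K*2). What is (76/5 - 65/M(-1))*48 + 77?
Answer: 43831/35 ≈ 1252.3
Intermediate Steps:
M(K) = -3 + 1/K + 3*K (M(K) = (K + 1/K) + (-3 + 2*K) = -3 + 1/K + 3*K)
(76/5 - 65/M(-1))*48 + 77 = (76/5 - 65/(-3 + 1/(-1) + 3*(-1)))*48 + 77 = (76*(⅕) - 65/(-3 - 1 - 3))*48 + 77 = (76/5 - 65/(-7))*48 + 77 = (76/5 - 65*(-⅐))*48 + 77 = (76/5 + 65/7)*48 + 77 = (857/35)*48 + 77 = 41136/35 + 77 = 43831/35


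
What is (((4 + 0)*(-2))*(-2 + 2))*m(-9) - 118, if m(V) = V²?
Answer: -118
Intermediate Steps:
(((4 + 0)*(-2))*(-2 + 2))*m(-9) - 118 = (((4 + 0)*(-2))*(-2 + 2))*(-9)² - 118 = ((4*(-2))*0)*81 - 118 = -8*0*81 - 118 = 0*81 - 118 = 0 - 118 = -118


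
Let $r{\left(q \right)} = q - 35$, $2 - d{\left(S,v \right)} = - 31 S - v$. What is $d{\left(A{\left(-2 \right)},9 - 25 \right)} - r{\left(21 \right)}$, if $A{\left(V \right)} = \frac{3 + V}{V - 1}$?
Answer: $- \frac{31}{3} \approx -10.333$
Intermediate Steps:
$A{\left(V \right)} = \frac{3 + V}{-1 + V}$
$d{\left(S,v \right)} = 2 + v + 31 S$ ($d{\left(S,v \right)} = 2 - \left(- 31 S - v\right) = 2 - \left(- v - 31 S\right) = 2 + \left(v + 31 S\right) = 2 + v + 31 S$)
$r{\left(q \right)} = -35 + q$ ($r{\left(q \right)} = q - 35 = -35 + q$)
$d{\left(A{\left(-2 \right)},9 - 25 \right)} - r{\left(21 \right)} = \left(2 + \left(9 - 25\right) + 31 \frac{3 - 2}{-1 - 2}\right) - \left(-35 + 21\right) = \left(2 - 16 + 31 \frac{1}{-3} \cdot 1\right) - -14 = \left(2 - 16 + 31 \left(\left(- \frac{1}{3}\right) 1\right)\right) + 14 = \left(2 - 16 + 31 \left(- \frac{1}{3}\right)\right) + 14 = \left(2 - 16 - \frac{31}{3}\right) + 14 = - \frac{73}{3} + 14 = - \frac{31}{3}$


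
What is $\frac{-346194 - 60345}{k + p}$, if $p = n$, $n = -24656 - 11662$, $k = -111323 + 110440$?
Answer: $\frac{406539}{37201} \approx 10.928$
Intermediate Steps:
$k = -883$
$n = -36318$
$p = -36318$
$\frac{-346194 - 60345}{k + p} = \frac{-346194 - 60345}{-883 - 36318} = - \frac{406539}{-37201} = \left(-406539\right) \left(- \frac{1}{37201}\right) = \frac{406539}{37201}$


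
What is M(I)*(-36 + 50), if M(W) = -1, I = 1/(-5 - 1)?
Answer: -14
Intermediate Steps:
I = -1/6 (I = 1/(-6) = -1/6 ≈ -0.16667)
M(I)*(-36 + 50) = -(-36 + 50) = -1*14 = -14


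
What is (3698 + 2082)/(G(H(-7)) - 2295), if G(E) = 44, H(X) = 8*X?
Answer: -5780/2251 ≈ -2.5677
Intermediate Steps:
(3698 + 2082)/(G(H(-7)) - 2295) = (3698 + 2082)/(44 - 2295) = 5780/(-2251) = 5780*(-1/2251) = -5780/2251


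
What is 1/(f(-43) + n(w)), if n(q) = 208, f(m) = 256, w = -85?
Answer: 1/464 ≈ 0.0021552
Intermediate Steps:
1/(f(-43) + n(w)) = 1/(256 + 208) = 1/464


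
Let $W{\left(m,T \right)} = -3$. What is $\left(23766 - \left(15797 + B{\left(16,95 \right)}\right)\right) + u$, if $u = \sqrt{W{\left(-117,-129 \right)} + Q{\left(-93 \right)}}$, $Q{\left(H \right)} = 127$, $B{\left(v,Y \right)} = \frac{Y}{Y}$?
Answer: $7968 + 2 \sqrt{31} \approx 7979.1$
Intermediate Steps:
$B{\left(v,Y \right)} = 1$
$u = 2 \sqrt{31}$ ($u = \sqrt{-3 + 127} = \sqrt{124} = 2 \sqrt{31} \approx 11.136$)
$\left(23766 - \left(15797 + B{\left(16,95 \right)}\right)\right) + u = \left(23766 - 15798\right) + 2 \sqrt{31} = 7968 + 2 \sqrt{31}$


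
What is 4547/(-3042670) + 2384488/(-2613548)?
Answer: -1816773476429/1988041023290 ≈ -0.91385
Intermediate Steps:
4547/(-3042670) + 2384488/(-2613548) = 4547*(-1/3042670) + 2384488*(-1/2613548) = -4547/3042670 - 596122/653387 = -1816773476429/1988041023290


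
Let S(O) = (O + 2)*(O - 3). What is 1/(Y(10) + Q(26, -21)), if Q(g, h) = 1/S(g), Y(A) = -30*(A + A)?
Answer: -644/386399 ≈ -0.0016667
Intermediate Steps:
S(O) = (-3 + O)*(2 + O) (S(O) = (2 + O)*(-3 + O) = (-3 + O)*(2 + O))
Y(A) = -60*A
Q(g, h) = 1/(-6 + g² - g)
1/(Y(10) + Q(26, -21)) = 1/(-60*10 + 1/(-6 + 26² - 1*26)) = 1/(-600 + 1/(-6 + 676 - 26)) = 1/(-600 + 1/644) = 1/(-386399/644) = -644/386399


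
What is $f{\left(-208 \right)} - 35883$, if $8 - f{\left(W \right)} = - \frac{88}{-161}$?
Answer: $- \frac{5775963}{161} \approx -35876.0$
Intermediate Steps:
$f{\left(W \right)} = \frac{1200}{161}$ ($f{\left(W \right)} = 8 - - \frac{88}{-161} = 8 - \left(-88\right) \left(- \frac{1}{161}\right) = 8 - \frac{88}{161} = \frac{1200}{161}$)
$f{\left(-208 \right)} - 35883 = \frac{1200}{161} - 35883 = - \frac{5775963}{161}$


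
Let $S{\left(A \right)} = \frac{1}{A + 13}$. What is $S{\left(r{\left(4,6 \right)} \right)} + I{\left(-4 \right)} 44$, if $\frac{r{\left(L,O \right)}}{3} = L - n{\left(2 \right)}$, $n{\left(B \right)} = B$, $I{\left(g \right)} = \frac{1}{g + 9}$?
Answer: $\frac{841}{95} \approx 8.8526$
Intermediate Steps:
$I{\left(g \right)} = \frac{1}{9 + g}$
$r{\left(L,O \right)} = -6 + 3 L$ ($r{\left(L,O \right)} = 3 \left(L - 2\right) = 3 \left(-2 + L\right) = -6 + 3 L$)
$S{\left(A \right)} = \frac{1}{13 + A}$
$S{\left(r{\left(4,6 \right)} \right)} + I{\left(-4 \right)} 44 = \frac{1}{13 + \left(-6 + 3 \cdot 4\right)} + \frac{1}{9 - 4} \cdot 44 = \frac{1}{13 + \left(-6 + 12\right)} + \frac{1}{5} \cdot 44 = \frac{1}{13 + 6} + \frac{1}{5} \cdot 44 = \frac{1}{19} + \frac{44}{5} = \frac{841}{95}$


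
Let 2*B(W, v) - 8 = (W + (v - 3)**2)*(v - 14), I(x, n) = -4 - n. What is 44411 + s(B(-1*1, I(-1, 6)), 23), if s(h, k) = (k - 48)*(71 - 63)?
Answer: 44211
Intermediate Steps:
B(W, v) = 4 + (-14 + v)*(W + (-3 + v)**2)/2 (B(W, v) = 4 + ((W + (v - 3)**2)*(v - 14))/2 = 4 + ((W + (-3 + v)**2)*(-14 + v))/2 = 4 + ((-14 + v)*(W + (-3 + v)**2))/2 = 4 + (-14 + v)*(W + (-3 + v)**2)/2)
s(h, k) = -384 + 8*k (s(h, k) = (-48 + k)*8 = -384 + 8*k)
44411 + s(B(-1*1, I(-1, 6)), 23) = 44411 + (-384 + 8*23) = 44411 + (-384 + 184) = 44411 - 200 = 44211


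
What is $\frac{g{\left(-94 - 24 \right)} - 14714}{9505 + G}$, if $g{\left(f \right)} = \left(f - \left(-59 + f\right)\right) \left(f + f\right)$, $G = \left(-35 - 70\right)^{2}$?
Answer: $- \frac{14319}{10265} \approx -1.3949$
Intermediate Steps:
$G = 11025$ ($G = \left(-105\right)^{2} = 11025$)
$g{\left(f \right)} = 118 f$ ($g{\left(f \right)} = 59 \cdot 2 f = 118 f$)
$\frac{g{\left(-94 - 24 \right)} - 14714}{9505 + G} = \frac{118 \left(-94 - 24\right) - 14714}{9505 + 11025} = \frac{118 \left(-94 - 24\right) - 14714}{20530} = \left(118 \left(-118\right) - 14714\right) \frac{1}{20530} = \left(-13924 - 14714\right) \frac{1}{20530} = \left(-28638\right) \frac{1}{20530} = - \frac{14319}{10265}$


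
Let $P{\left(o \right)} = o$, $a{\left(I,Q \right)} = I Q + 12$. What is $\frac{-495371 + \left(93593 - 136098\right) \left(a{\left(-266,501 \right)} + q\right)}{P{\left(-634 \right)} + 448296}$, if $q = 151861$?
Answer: $- \frac{395692953}{223831} \approx -1767.8$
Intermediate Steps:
$a{\left(I,Q \right)} = 12 + I Q$
$\frac{-495371 + \left(93593 - 136098\right) \left(a{\left(-266,501 \right)} + q\right)}{P{\left(-634 \right)} + 448296} = \frac{-495371 + \left(93593 - 136098\right) \left(\left(12 - 133266\right) + 151861\right)}{-634 + 448296} = \frac{-495371 - 42505 \left(\left(12 - 133266\right) + 151861\right)}{447662} = \left(-495371 - 42505 \left(-133254 + 151861\right)\right) \frac{1}{447662} = \left(-495371 - 790890535\right) \frac{1}{447662} = \left(-791385906\right) \frac{1}{447662} = - \frac{395692953}{223831}$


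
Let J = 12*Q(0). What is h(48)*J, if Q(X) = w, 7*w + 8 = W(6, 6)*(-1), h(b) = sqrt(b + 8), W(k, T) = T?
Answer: -48*sqrt(14) ≈ -179.60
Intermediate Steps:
h(b) = sqrt(8 + b)
w = -2 (w = -8/7 + (6*(-1))/7 = -8/7 + (1/7)*(-6) = -8/7 - 6/7 = -2)
Q(X) = -2
J = -24 (J = 12*(-2) = -24)
h(48)*J = sqrt(8 + 48)*(-24) = sqrt(56)*(-24) = (2*sqrt(14))*(-24) = -48*sqrt(14)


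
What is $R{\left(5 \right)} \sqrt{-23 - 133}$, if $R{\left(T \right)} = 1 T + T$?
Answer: $20 i \sqrt{39} \approx 124.9 i$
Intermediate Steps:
$R{\left(T \right)} = 2 T$ ($R{\left(T \right)} = T + T = 2 T$)
$R{\left(5 \right)} \sqrt{-23 - 133} = 2 \cdot 5 \sqrt{-23 - 133} = 10 \sqrt{-156} = 10 \cdot 2 i \sqrt{39} = 20 i \sqrt{39}$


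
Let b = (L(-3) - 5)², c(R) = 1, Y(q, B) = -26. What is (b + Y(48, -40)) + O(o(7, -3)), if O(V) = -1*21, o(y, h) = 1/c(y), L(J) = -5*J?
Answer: 53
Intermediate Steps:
o(y, h) = 1 (o(y, h) = 1/1 = 1)
b = 100 (b = (-5*(-3) - 5)² = (15 - 5)² = 10² = 100)
O(V) = -21
(b + Y(48, -40)) + O(o(7, -3)) = (100 - 26) - 21 = 74 - 21 = 53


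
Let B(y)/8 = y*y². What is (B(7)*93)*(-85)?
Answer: -21691320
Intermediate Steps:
B(y) = 8*y³ (B(y) = 8*(y*y²) = 8*y³)
(B(7)*93)*(-85) = ((8*7³)*93)*(-85) = ((8*343)*93)*(-85) = (2744*93)*(-85) = 255192*(-85) = -21691320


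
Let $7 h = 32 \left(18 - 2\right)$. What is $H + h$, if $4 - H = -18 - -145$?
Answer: $- \frac{349}{7} \approx -49.857$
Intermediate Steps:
$H = -123$ ($H = 4 - \left(-18 - -145\right) = 4 - \left(-18 + 145\right) = 4 - 127 = -123$)
$h = \frac{512}{7}$ ($h = \frac{32 \left(18 - 2\right)}{7} = \frac{32 \cdot 16}{7} = \frac{1}{7} \cdot 512 = \frac{512}{7} \approx 73.143$)
$H + h = -123 + \frac{512}{7} = - \frac{349}{7}$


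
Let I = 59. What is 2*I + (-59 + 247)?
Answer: 306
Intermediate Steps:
2*I + (-59 + 247) = 2*59 + (-59 + 247) = 118 + 188 = 306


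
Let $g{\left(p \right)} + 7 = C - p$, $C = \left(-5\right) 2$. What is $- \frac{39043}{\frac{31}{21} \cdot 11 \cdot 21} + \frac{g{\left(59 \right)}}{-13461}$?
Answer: $- \frac{525531907}{4590201} \approx -114.49$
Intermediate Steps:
$C = -10$
$g{\left(p \right)} = -17 - p$ ($g{\left(p \right)} = -7 - \left(10 + p\right) = -17 - p$)
$- \frac{39043}{\frac{31}{21} \cdot 11 \cdot 21} + \frac{g{\left(59 \right)}}{-13461} = - \frac{39043}{\frac{31}{21} \cdot 11 \cdot 21} + \frac{-17 - 59}{-13461} = - \frac{39043}{31 \cdot \frac{1}{21} \cdot 11 \cdot 21} + \left(-17 - 59\right) \left(- \frac{1}{13461}\right) = - \frac{39043}{\frac{31}{21} \cdot 11 \cdot 21} - - \frac{76}{13461} = - \frac{39043}{\frac{341}{21} \cdot 21} + \frac{76}{13461} = - \frac{39043}{341} + \frac{76}{13461} = - \frac{525531907}{4590201}$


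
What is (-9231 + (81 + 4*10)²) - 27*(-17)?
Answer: 5869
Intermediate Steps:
(-9231 + (81 + 4*10)²) - 27*(-17) = (-9231 + (81 + 40)²) + 459 = (-9231 + 121²) + 459 = (-9231 + 14641) + 459 = 5410 + 459 = 5869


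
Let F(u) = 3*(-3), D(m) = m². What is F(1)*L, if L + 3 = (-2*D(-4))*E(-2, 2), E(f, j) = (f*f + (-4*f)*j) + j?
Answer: 6363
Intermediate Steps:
F(u) = -9
E(f, j) = j + f² - 4*f*j (E(f, j) = (f² - 4*f*j) + j = j + f² - 4*f*j)
L = -707 (L = -3 + (-2*(-4)²)*(2 + (-2)² - 4*(-2)*2) = -3 + (-2*16)*(2 + 4 + 16) = -3 - 32*22 = -3 - 704 = -707)
F(1)*L = -9*(-707) = 6363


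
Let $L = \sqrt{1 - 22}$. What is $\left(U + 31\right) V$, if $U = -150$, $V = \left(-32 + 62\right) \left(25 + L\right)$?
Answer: $-89250 - 3570 i \sqrt{21} \approx -89250.0 - 16360.0 i$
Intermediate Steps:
$L = i \sqrt{21}$ ($L = \sqrt{-21} = i \sqrt{21} \approx 4.5826 i$)
$V = 750 + 30 i \sqrt{21}$ ($V = \left(-32 + 62\right) \left(25 + i \sqrt{21}\right) = 30 \left(25 + i \sqrt{21}\right) = 750 + 30 i \sqrt{21} \approx 750.0 + 137.48 i$)
$\left(U + 31\right) V = \left(-150 + 31\right) \left(750 + 30 i \sqrt{21}\right) = - 119 \left(750 + 30 i \sqrt{21}\right) = -89250 - 3570 i \sqrt{21}$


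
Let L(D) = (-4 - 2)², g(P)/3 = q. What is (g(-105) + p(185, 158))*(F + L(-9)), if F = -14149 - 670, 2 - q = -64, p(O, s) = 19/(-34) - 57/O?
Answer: -18330432161/6290 ≈ -2.9142e+6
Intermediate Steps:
p(O, s) = -19/34 - 57/O (p(O, s) = 19*(-1/34) - 57/O = -19/34 - 57/O)
q = 66 (q = 2 - 1*(-64) = 2 + 64 = 66)
g(P) = 198 (g(P) = 3*66 = 198)
L(D) = 36 (L(D) = (-6)² = 36)
F = -14819
(g(-105) + p(185, 158))*(F + L(-9)) = (198 + (-19/34 - 57/185))*(-14819 + 36) = (198 + (-19/34 - 57*1/185))*(-14783) = (198 + (-19/34 - 57/185))*(-14783) = (198 - 5453/6290)*(-14783) = (1239967/6290)*(-14783) = -18330432161/6290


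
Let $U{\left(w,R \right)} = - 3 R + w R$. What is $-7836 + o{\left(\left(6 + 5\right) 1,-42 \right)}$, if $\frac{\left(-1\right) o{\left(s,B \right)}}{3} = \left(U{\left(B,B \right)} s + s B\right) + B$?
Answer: $-68694$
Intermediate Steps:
$U{\left(w,R \right)} = - 3 R + R w$
$o{\left(s,B \right)} = - 3 B - 3 B s - 3 B s \left(-3 + B\right)$ ($o{\left(s,B \right)} = - 3 \left(\left(B \left(-3 + B\right) s + s B\right) + B\right) = - 3 \left(\left(B s \left(-3 + B\right) + B s\right) + B\right) = - 3 \left(\left(B s + B s \left(-3 + B\right)\right) + B\right) = - 3 \left(B + B s + B s \left(-3 + B\right)\right) = - 3 B - 3 B s - 3 B s \left(-3 + B\right)$)
$-7836 + o{\left(\left(6 + 5\right) 1,-42 \right)} = -7836 + 3 \left(-42\right) \left(-1 + 2 \left(6 + 5\right) 1 - - 42 \left(6 + 5\right) 1\right) = -7836 + 3 \left(-42\right) \left(-1 + 2 \cdot 11 \cdot 1 - - 42 \cdot 11 \cdot 1\right) = -7836 + 3 \left(-42\right) \left(-1 + 2 \cdot 11 - \left(-42\right) 11\right) = -7836 + 3 \left(-42\right) \left(-1 + 22 + 462\right) = -7836 + 3 \left(-42\right) 483 = -7836 - 60858 = -68694$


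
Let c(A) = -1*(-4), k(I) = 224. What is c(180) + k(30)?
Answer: 228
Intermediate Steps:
c(A) = 4
c(180) + k(30) = 4 + 224 = 228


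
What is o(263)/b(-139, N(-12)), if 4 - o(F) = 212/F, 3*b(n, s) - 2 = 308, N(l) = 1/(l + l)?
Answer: 252/8153 ≈ 0.030909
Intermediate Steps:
N(l) = 1/(2*l)
b(n, s) = 310/3 (b(n, s) = ⅔ + (⅓)*308 = ⅔ + 308/3 = 310/3)
o(F) = 4 - 212/F
o(263)/b(-139, N(-12)) = (4 - 212/263)/(310/3) = (4 - 212*1/263)*(3/310) = (4 - 212/263)*(3/310) = (840/263)*(3/310) = 252/8153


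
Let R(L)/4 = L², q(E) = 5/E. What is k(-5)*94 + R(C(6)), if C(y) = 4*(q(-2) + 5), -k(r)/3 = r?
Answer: 1810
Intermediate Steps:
k(r) = -3*r
C(y) = 10 (C(y) = 4*(5/(-2) + 5) = 4*(5*(-½) + 5) = 4*(-5/2 + 5) = 4*(5/2) = 10)
R(L) = 4*L²
k(-5)*94 + R(C(6)) = -3*(-5)*94 + 4*10² = 15*94 + 4*100 = 1410 + 400 = 1810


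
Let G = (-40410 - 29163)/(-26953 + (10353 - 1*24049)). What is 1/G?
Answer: 5807/9939 ≈ 0.58426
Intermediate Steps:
G = 9939/5807 (G = -69573/(-26953 + (10353 - 24049)) = -69573/(-26953 - 13696) = -69573/(-40649) = -69573*(-1/40649) = 9939/5807 ≈ 1.7116)
1/G = 1/(9939/5807) = 5807/9939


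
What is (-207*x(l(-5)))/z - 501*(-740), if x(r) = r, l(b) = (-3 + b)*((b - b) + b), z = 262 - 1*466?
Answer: 6303270/17 ≈ 3.7078e+5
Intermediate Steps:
z = -204 (z = 262 - 466 = -204)
l(b) = b*(-3 + b) (l(b) = (-3 + b)*(0 + b) = (-3 + b)*b = b*(-3 + b))
(-207*x(l(-5)))/z - 501*(-740) = -(-1035)*(-3 - 5)/(-204) - 501*(-740) = -(-1035)*(-8)*(-1/204) + 370740 = -207*40*(-1/204) + 370740 = -8280*(-1/204) + 370740 = 690/17 + 370740 = 6303270/17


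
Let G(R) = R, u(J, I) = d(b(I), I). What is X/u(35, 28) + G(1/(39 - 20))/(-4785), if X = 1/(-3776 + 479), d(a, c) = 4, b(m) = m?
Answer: -11567/133220780 ≈ -8.6826e-5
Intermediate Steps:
u(J, I) = 4
X = -1/3297 (X = 1/(-3297) = -1/3297 ≈ -0.00030331)
X/u(35, 28) + G(1/(39 - 20))/(-4785) = -1/3297/4 + 1/((39 - 20)*(-4785)) = -1/3297*1/4 - 1/4785/19 = -1/13188 + (1/19)*(-1/4785) = -1/13188 - 1/90915 = -11567/133220780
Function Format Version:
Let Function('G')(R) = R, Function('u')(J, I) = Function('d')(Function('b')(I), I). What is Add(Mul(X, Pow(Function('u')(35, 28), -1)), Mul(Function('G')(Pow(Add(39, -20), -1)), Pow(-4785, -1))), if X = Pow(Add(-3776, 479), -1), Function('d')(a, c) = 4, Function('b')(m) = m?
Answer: Rational(-11567, 133220780) ≈ -8.6826e-5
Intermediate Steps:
Function('u')(J, I) = 4
X = Rational(-1, 3297) (X = Pow(-3297, -1) = Rational(-1, 3297) ≈ -0.00030331)
Add(Mul(X, Pow(Function('u')(35, 28), -1)), Mul(Function('G')(Pow(Add(39, -20), -1)), Pow(-4785, -1))) = Add(Mul(Rational(-1, 3297), Pow(4, -1)), Mul(Pow(Add(39, -20), -1), Pow(-4785, -1))) = Add(Mul(Rational(-1, 3297), Rational(1, 4)), Mul(Pow(19, -1), Rational(-1, 4785))) = Add(Rational(-1, 13188), Mul(Rational(1, 19), Rational(-1, 4785))) = Add(Rational(-1, 13188), Rational(-1, 90915)) = Rational(-11567, 133220780)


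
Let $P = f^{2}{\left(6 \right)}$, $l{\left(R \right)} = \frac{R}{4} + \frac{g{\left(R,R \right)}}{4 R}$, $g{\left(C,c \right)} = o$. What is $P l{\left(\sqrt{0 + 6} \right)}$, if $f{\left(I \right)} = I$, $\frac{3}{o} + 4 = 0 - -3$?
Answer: $\frac{9 \sqrt{6}}{2} \approx 11.023$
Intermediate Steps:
$o = -3$ ($o = \frac{3}{-4 + \left(0 - -3\right)} = \frac{3}{-4 + \left(0 + 3\right)} = \frac{3}{-4 + 3} = \frac{3}{-1} = 3 \left(-1\right) = -3$)
$g{\left(C,c \right)} = -3$
$l{\left(R \right)} = - \frac{3}{4 R} + \frac{R}{4}$ ($l{\left(R \right)} = \frac{R}{4} - \frac{3}{4 R} = - \frac{3}{4 R} + \frac{R}{4}$)
$P = 36$ ($P = 6^{2} = 36$)
$P l{\left(\sqrt{0 + 6} \right)} = 36 \frac{-3 + \left(\sqrt{0 + 6}\right)^{2}}{4 \sqrt{0 + 6}} = 36 \frac{-3 + \left(\sqrt{6}\right)^{2}}{4 \sqrt{6}} = 36 \frac{\frac{\sqrt{6}}{6} \left(-3 + 6\right)}{4} = 36 \cdot \frac{1}{4} \frac{\sqrt{6}}{6} \cdot 3 = 36 \frac{\sqrt{6}}{8} = \frac{9 \sqrt{6}}{2}$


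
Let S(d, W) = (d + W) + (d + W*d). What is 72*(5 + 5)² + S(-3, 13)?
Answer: 7168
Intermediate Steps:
S(d, W) = W + 2*d + W*d (S(d, W) = (W + d) + (d + W*d) = W + 2*d + W*d)
72*(5 + 5)² + S(-3, 13) = 72*(5 + 5)² + (13 + 2*(-3) + 13*(-3)) = 72*10² + (13 - 6 - 39) = 72*100 - 32 = 7200 - 32 = 7168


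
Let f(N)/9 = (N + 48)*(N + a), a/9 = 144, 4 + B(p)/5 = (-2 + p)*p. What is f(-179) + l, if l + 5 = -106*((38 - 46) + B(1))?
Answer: -1313450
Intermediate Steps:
B(p) = -20 + 5*p*(-2 + p) (B(p) = -20 + 5*((-2 + p)*p) = -20 + 5*(p*(-2 + p)) = -20 + 5*p*(-2 + p))
a = 1296 (a = 9*144 = 1296)
f(N) = 9*(48 + N)*(1296 + N) (f(N) = 9*((N + 48)*(N + 1296)) = 9*((48 + N)*(1296 + N)) = 9*(48 + N)*(1296 + N))
l = 3493 (l = -5 - 106*((38 - 46) + (-20 - 10*1 + 5*1²)) = -5 - 106*(-8 + (-20 - 10 + 5*1)) = -5 - 106*(-8 + (-20 - 10 + 5)) = -5 - 106*(-8 - 25) = -5 - 106*(-33) = -5 + 3498 = 3493)
f(-179) + l = (559872 + 9*(-179)² + 12096*(-179)) + 3493 = (559872 + 9*32041 - 2165184) + 3493 = (559872 + 288369 - 2165184) + 3493 = -1316943 + 3493 = -1313450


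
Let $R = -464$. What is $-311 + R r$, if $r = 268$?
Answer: $-124663$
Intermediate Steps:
$-311 + R r = -311 - 124352 = -124663$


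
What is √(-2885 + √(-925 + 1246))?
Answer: √(-2885 + √321) ≈ 53.545*I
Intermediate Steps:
√(-2885 + √(-925 + 1246)) = √(-2885 + √321)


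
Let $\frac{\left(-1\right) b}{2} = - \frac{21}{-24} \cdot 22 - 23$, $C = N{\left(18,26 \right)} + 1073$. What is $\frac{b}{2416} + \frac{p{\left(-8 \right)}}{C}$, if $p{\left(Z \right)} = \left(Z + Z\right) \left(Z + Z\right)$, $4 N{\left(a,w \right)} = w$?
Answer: $\frac{2506369}{10432288} \approx 0.24025$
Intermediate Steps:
$N{\left(a,w \right)} = \frac{w}{4}$
$C = \frac{2159}{2}$ ($C = \frac{1}{4} \cdot 26 + 1073 = \frac{13}{2} + 1073 = \frac{2159}{2} \approx 1079.5$)
$p{\left(Z \right)} = 4 Z^{2}$ ($p{\left(Z \right)} = 2 Z 2 Z = 4 Z^{2}$)
$b = \frac{15}{2}$ ($b = - 2 \left(- \frac{21}{-24} \cdot 22 - 23\right) = - 2 \left(\left(-21\right) \left(- \frac{1}{24}\right) 22 - 23\right) = - 2 \left(\frac{7}{8} \cdot 22 - 23\right) = - 2 \left(\frac{77}{4} - 23\right) = \left(-2\right) \left(- \frac{15}{4}\right) = \frac{15}{2} \approx 7.5$)
$\frac{b}{2416} + \frac{p{\left(-8 \right)}}{C} = \frac{15}{2 \cdot 2416} + \frac{4 \left(-8\right)^{2}}{\frac{2159}{2}} = \frac{15}{2} \cdot \frac{1}{2416} + 4 \cdot 64 \cdot \frac{2}{2159} = \frac{15}{4832} + 256 \cdot \frac{2}{2159} = \frac{15}{4832} + \frac{512}{2159} = \frac{2506369}{10432288}$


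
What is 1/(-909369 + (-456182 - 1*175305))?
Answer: -1/1540856 ≈ -6.4899e-7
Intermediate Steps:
1/(-909369 + (-456182 - 1*175305)) = 1/(-909369 + (-456182 - 175305)) = 1/(-909369 - 631487) = 1/(-1540856) = -1/1540856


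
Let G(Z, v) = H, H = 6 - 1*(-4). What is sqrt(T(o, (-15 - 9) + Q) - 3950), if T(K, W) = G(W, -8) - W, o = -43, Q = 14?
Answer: I*sqrt(3930) ≈ 62.69*I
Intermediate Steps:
H = 10 (H = 6 + 4 = 10)
G(Z, v) = 10
T(K, W) = 10 - W
sqrt(T(o, (-15 - 9) + Q) - 3950) = sqrt((10 - ((-15 - 9) + 14)) - 3950) = sqrt((10 - (-24 + 14)) - 3950) = sqrt((10 - 1*(-10)) - 3950) = sqrt((10 + 10) - 3950) = sqrt(20 - 3950) = sqrt(-3930) = I*sqrt(3930)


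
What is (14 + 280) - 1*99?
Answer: 195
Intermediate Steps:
(14 + 280) - 1*99 = 294 - 99 = 195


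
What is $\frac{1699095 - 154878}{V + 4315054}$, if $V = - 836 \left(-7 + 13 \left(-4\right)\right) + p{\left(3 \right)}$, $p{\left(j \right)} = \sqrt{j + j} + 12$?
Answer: $\frac{3369782616315}{9523950036047} - \frac{1544217 \sqrt{6}}{19047900072094} \approx 0.35382$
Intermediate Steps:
$p{\left(j \right)} = 12 + \sqrt{2} \sqrt{j}$ ($p{\left(j \right)} = \sqrt{2 j} + 12 = \sqrt{2} \sqrt{j} + 12 = 12 + \sqrt{2} \sqrt{j}$)
$V = 49336 + \sqrt{6}$ ($V = - 836 \left(-7 + 13 \left(-4\right)\right) + \left(12 + \sqrt{2} \sqrt{3}\right) = - 836 \left(-7 - 52\right) + \left(12 + \sqrt{6}\right) = \left(-836\right) \left(-59\right) + \left(12 + \sqrt{6}\right) = 49324 + \left(12 + \sqrt{6}\right) = 49336 + \sqrt{6} \approx 49338.0$)
$\frac{1699095 - 154878}{V + 4315054} = \frac{1699095 - 154878}{\left(49336 + \sqrt{6}\right) + 4315054} = \frac{1544217}{4364390 + \sqrt{6}}$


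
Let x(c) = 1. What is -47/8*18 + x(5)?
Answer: -419/4 ≈ -104.75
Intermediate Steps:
-47/8*18 + x(5) = -47/8*18 + 1 = -423/4 + 1 = -419/4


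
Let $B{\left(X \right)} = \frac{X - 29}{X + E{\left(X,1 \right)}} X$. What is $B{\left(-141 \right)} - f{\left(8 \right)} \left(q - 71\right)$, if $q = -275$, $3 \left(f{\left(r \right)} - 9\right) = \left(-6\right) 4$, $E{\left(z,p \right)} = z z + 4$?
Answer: $\frac{3427697}{9872} \approx 347.21$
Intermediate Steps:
$E{\left(z,p \right)} = 4 + z^{2}$ ($E{\left(z,p \right)} = z^{2} + 4 = 4 + z^{2}$)
$f{\left(r \right)} = 1$ ($f{\left(r \right)} = 9 + \frac{\left(-6\right) 4}{3} = 9 + \frac{1}{3} \left(-24\right) = 9 - 8 = 1$)
$B{\left(X \right)} = \frac{X \left(-29 + X\right)}{4 + X + X^{2}}$ ($B{\left(X \right)} = \frac{X - 29}{X + \left(4 + X^{2}\right)} X = \frac{-29 + X}{4 + X + X^{2}} X = \frac{X \left(-29 + X\right)}{4 + X + X^{2}}$)
$B{\left(-141 \right)} - f{\left(8 \right)} \left(q - 71\right) = - \frac{141 \left(-29 - 141\right)}{4 - 141 + \left(-141\right)^{2}} - 1 \left(-275 - 71\right) = \left(-141\right) \frac{1}{4 - 141 + 19881} \left(-170\right) - 1 \left(-346\right) = \left(-141\right) \frac{1}{19744} \left(-170\right) - -346 = \left(-141\right) \frac{1}{19744} \left(-170\right) + 346 = \frac{11985}{9872} + 346 = \frac{3427697}{9872}$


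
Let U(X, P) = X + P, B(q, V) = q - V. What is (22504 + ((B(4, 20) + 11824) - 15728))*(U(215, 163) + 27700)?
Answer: 521801552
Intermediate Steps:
U(X, P) = P + X
(22504 + ((B(4, 20) + 11824) - 15728))*(U(215, 163) + 27700) = (22504 + (((4 - 1*20) + 11824) - 15728))*((163 + 215) + 27700) = (22504 + (((4 - 20) + 11824) - 15728))*(378 + 27700) = (22504 + ((-16 + 11824) - 15728))*28078 = (22504 + (11808 - 15728))*28078 = (22504 - 3920)*28078 = 18584*28078 = 521801552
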